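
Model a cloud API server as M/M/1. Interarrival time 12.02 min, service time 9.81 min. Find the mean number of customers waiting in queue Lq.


λ = 60/12.02 = 4.9917 /hr
μ = 60/9.81 = 6.1162 /hr
ρ = λ/μ = 4.9917/6.1162 = 0.8161
Lq = ρ²/(1−ρ) = 0.6661/0.1839 = 3.6228

Final: 3.6228


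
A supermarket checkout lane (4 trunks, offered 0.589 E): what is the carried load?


B(4,0.589) = 0.002784 (Erlang-B)
Carried load = a(1 − B) = 0.589·(1 − 0.002784) = 0.589·0.997216 = 0.5874 E

Final: 0.5874 Erlangs


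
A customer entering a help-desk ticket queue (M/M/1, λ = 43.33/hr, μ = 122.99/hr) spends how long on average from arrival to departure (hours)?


W = 1/(μ−λ) = 1/(122.99 − 43.33) = 1/79.66 = 0.01255 hr

Final: 0.01255 hr


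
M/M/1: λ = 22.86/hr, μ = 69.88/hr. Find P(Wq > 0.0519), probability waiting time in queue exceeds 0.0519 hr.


ρ = 22.86/69.88 = 0.3271
P(Wq > t) = ρ·e^{−(μ−λ)t} = 0.3271·e^{−2.4403}
= 0.3271·0.087131 = 0.028503

Final: 0.028503


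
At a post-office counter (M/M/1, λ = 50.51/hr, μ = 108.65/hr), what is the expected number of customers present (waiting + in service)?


ρ = λ/μ = 50.51/108.65 = 0.4649
L = ρ/(1−ρ) = 0.4649/(1 − 0.4649) = 0.4649/0.5351 = 0.8688

Final: 0.8688


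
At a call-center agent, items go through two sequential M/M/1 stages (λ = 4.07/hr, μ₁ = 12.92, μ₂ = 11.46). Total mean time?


Each node sees arrival rate λ = 4.07/hr (tandem ⇒ throughput preserved).
W₁ = 1/(μ₁−λ) = 1/(12.92−4.07) = 0.11299 hr
W₂ = 1/(μ₂−λ) = 1/(11.46−4.07) = 0.13532 hr
W_total = W₁ + W₂ = 0.11299 + 0.13532 = 0.24831 hr

Final: 0.24831 hr


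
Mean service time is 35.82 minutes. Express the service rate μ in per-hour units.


μ = 1/(service time) in consistent units.
1 hour = 60 min, so μ = 60/35.82 = 1.6750 per hour

Final: 1.6750 /hr


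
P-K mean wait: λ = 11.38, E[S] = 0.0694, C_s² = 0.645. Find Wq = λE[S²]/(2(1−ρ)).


ρ = λ·E[S] = 11.38·0.0694 = 0.7898
E[S²] = E[S]²(1+C_s²) = 0.0694²·(1+0.645) = 0.007923
Wq = λ·E[S²]/(2(1−ρ)) = 11.38·0.007923/(2·0.2102) = 0.21444 hr

Final: 0.21444 hr


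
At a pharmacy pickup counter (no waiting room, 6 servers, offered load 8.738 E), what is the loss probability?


B(c,a) = (a^c/c!) / Σ_{k=0}^{c} a^k/k!
a^6/6! = 618.215295
Σ terms (k=0..6): 1.00000 + 8.73800 + 38.17632 + 111.19490 + 242.90526 + 424.50123 + 618.21530 = 1444.731011
B = 618.215295/1444.731011 = 0.427910

Final: 0.427910


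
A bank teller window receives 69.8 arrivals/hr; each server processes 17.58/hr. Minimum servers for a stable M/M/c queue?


Stability requires cμ > λ ⇔ c > λ/μ.
λ/μ = 69.8/17.58 = 3.9704
Minimum integer c = ⌊3.9704⌋ + 1 = 4
Check: 4·17.58 = 70.32 > 69.8, while 3·17.58 = 52.74 ≤ 69.8

Final: 4 servers


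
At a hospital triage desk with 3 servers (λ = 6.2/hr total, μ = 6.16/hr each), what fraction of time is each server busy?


ρ = λ/(cμ) = 6.2/(3·6.16) = 6.2/18.48 = 0.3355

Final: 0.3355


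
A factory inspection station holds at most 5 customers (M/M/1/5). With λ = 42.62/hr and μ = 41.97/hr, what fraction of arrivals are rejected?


ρ = λ/μ = 42.62/41.97 = 1.0155
P_K = (1−ρ)ρ^K/(1−ρ^(K+1)) = (-0.01549·1.079872)/(1 − 1.096597)
= -0.016724/-0.096597 = 0.173135

Final: 0.173135


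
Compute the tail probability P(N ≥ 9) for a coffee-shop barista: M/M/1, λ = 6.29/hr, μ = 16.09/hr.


ρ = 6.29/16.09 = 0.3909
P(N ≥ n) = ρ^n = 0.3909^9 = 0.0002132

Final: 0.0002132


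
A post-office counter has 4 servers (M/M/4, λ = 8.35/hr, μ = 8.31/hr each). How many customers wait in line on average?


a = λ/μ = 1.0048; ρ = a/4 = 0.2512
P₀ = 0.365571
Lq = P₀·a^c·ρ / (c!·(1−ρ)²) = 0.365571·1.01939·0.2512/(24·0.56070)
= 0.006957

Final: 0.006957


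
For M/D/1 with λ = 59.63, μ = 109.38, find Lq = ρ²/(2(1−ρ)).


ρ = 59.63/109.38 = 0.5452
M/D/1: Lq = ρ²/(2(1−ρ)) = 0.2972/(2·0.4548) = 0.32671

Final: 0.32671


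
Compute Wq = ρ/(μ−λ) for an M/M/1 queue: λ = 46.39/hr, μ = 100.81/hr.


ρ = 46.39/100.81 = 0.4602
Wq = ρ/(μ−λ) = 0.4602/(100.81 − 46.39) = 0.4602/54.42 = 0.008456 hr

Final: 0.008456 hr


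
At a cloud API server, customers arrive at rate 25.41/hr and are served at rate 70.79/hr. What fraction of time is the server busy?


ρ = λ/μ = 25.41/70.79 = 0.3589

Final: 0.3589


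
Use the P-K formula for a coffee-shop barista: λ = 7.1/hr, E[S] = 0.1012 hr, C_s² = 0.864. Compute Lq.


ρ = λ·E[S] = 7.1·0.1012 = 0.7185
Lq = ρ²(1+C_s²)/(2(1−ρ)) = 0.5163·(1+0.864)/(2·0.2815)
= 0.5163·1.8640/0.5630 = 1.70941

Final: 1.70941


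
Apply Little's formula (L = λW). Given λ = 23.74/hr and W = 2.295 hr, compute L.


L = λW = 23.74·2.295 = 54.4833

Final: 54.4833


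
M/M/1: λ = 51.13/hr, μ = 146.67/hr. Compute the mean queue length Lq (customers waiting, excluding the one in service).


ρ = 51.13/146.67 = 0.3486
Lq = ρ²/(1−ρ) = 0.1215/0.6514 = 0.1866

Final: 0.1866


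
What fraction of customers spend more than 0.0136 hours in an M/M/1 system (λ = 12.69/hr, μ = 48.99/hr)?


W ~ Exponential(μ−λ) for M/M/1.
μ − λ = 48.99 − 12.69 = 36.3000
P(W > t) = e^{−(μ−λ)t} = e^{−0.4937} = 0.610376

Final: 0.610376


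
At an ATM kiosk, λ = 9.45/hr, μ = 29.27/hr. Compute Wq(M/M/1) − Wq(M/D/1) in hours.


ρ = 9.45/29.27 = 0.3229
Wq(M/M/1) = ρ/(μ−λ) = 0.3229/19.82 = 0.01629 hr
Wq(M/D/1) = ρ/(2(μ−λ)) = 0.008145 hr
Savings = 0.01629 − 0.008145 = 0.008145 hr

Final: 0.008145 hr


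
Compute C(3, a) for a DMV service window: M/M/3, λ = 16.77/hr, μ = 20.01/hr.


a = λ/μ = 0.8381; ρ = a/3 = 0.2794
P₀ = 0.430031 (from M/M/c formula)
C(c,a) = [a^c/(c!(1−ρ))]·P₀ = [0.58865/(6·0.7206)]·0.430031
= 0.13614·0.430031 = 0.058545

Final: 0.058545


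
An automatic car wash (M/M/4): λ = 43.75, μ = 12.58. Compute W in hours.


a = 3.4777; ρ = 0.8694; P₀ = 0.015572
Lq = P₀·a^c·ρ/(c!(1−ρ)²) = 4.84072
Wq = Lq/λ = 4.84072/43.75 = 0.11065 hr
W = Wq + 1/μ = 0.11065 + 0.07949 = 0.19014 hr

Final: 0.19014 hr


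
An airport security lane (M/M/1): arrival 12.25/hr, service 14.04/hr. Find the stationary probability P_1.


ρ = 12.25/14.04 = 0.8725
P_n = (1−ρ)·ρ^n = (1 − 0.8725)·0.8725^1 = 0.1275·0.872507 = 0.111238

Final: 0.111238


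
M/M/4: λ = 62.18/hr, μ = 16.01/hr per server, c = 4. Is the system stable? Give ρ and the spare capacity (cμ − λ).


Total capacity cμ = 4·16.01 = 64.04/hr
ρ = λ/(cμ) = 62.18/64.04 = 0.9710
Stable ⇔ ρ < 1: YES
Spare capacity = cμ − λ = 64.04 − 62.18 = 1.86/hr

Final: ρ = 0.9710; stable; margin = 1.86/hr


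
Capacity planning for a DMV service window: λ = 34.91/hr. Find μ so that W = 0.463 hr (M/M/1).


W = 1/(μ−λ) ⇒ μ − λ = 1/W = 1/0.463 = 2.1598
μ = λ + 1/W = 34.91 + 2.1598 = 37.0698 per hr

Final: 37.0698 /hr


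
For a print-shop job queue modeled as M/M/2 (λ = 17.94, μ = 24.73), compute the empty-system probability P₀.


a = λ/μ = 17.94/24.73 = 0.7254; ρ = a/c = 0.3627
Σ_{k=0}^{1} a^k/k! (terms k=0..1) = 1.00000 + 0.72543 = 1.72543
Tail: a^2/(2!(1−ρ)) = 0.52626/(2·0.6373) = 0.41289
P₀ = 1/(1.72543 + 0.41289) = 1/2.13832 = 0.467656

Final: 0.467656


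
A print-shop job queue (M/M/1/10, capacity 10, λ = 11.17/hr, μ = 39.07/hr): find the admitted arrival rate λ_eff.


ρ = 0.2859; P_K = (1−ρ)ρ^10/(1−ρ^11) = 0.000002605
λ_eff = λ(1 − P_K) = 11.17·(1 − 0.000002605) = 11.17·0.999997 = 11.1700 /hr

Final: 11.1700 /hr


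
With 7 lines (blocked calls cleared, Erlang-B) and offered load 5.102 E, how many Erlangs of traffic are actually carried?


B(7,5.102) = 0.126949 (Erlang-B)
Carried load = a(1 − B) = 5.102·(1 − 0.126949) = 5.102·0.873051 = 4.4543 E

Final: 4.4543 Erlangs


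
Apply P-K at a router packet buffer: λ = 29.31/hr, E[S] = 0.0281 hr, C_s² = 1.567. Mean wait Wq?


ρ = λ·E[S] = 29.31·0.0281 = 0.8236
E[S²] = E[S]²(1+C_s²) = 0.0281²·(1+1.567) = 0.002027
Wq = λ·E[S²]/(2(1−ρ)) = 29.31·0.002027/(2·0.1764) = 0.16840 hr

Final: 0.16840 hr


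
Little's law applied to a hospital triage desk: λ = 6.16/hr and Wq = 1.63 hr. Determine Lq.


Lq = λWq = 6.16·1.63 = 10.0408

Final: 10.0408


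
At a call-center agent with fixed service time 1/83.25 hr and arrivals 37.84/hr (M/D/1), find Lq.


ρ = 37.84/83.25 = 0.4545
M/D/1: Lq = ρ²/(2(1−ρ)) = 0.2066/(2·0.5455) = 0.18938

Final: 0.18938


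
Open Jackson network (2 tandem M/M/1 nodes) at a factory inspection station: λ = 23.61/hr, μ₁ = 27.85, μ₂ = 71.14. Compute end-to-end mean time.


Each node sees arrival rate λ = 23.61/hr (tandem ⇒ throughput preserved).
W₁ = 1/(μ₁−λ) = 1/(27.85−23.61) = 0.23585 hr
W₂ = 1/(μ₂−λ) = 1/(71.14−23.61) = 0.02104 hr
W_total = W₁ + W₂ = 0.23585 + 0.02104 = 0.25689 hr

Final: 0.25689 hr


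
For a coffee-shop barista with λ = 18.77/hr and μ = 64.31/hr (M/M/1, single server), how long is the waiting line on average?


ρ = 18.77/64.31 = 0.2919
Lq = ρ²/(1−ρ) = 0.08519/0.7081 = 0.1203

Final: 0.1203


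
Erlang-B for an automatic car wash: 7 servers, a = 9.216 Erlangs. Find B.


B(c,a) = (a^c/c!) / Σ_{k=0}^{c} a^k/k!
a^7/7! = 1120.383556
Σ terms (k=0..7): 1.00000 + 9.21600 + 42.46733 + 130.45963 + 300.57899 + 554.02720 + 850.98577 + 1120.38356 = 3009.118478
B = 1120.383556/3009.118478 = 0.372329

Final: 0.372329


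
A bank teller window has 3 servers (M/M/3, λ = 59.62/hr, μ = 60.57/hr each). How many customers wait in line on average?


a = λ/μ = 0.9843; ρ = a/3 = 0.3281
P₀ = 0.369642
Lq = P₀·a^c·ρ / (c!·(1−ρ)²) = 0.369642·0.95368·0.3281/(6·0.45144)
= 0.04270

Final: 0.04270


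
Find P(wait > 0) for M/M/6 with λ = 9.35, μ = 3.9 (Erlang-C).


a = λ/μ = 2.3974; ρ = a/6 = 0.3996
P₀ = 0.090550 (from M/M/c formula)
C(c,a) = [a^c/(c!(1−ρ))]·P₀ = [189.88122/(720·0.6004)]·0.090550
= 0.43923·0.090550 = 0.039772

Final: 0.039772


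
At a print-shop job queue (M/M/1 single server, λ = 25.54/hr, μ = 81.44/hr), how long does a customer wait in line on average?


ρ = 25.54/81.44 = 0.3136
Wq = ρ/(μ−λ) = 0.3136/(81.44 − 25.54) = 0.3136/55.90 = 0.005610 hr

Final: 0.005610 hr


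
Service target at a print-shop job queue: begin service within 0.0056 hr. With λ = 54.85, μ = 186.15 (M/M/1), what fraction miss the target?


ρ = 54.85/186.15 = 0.2947
P(Wq > t) = ρ·e^{−(μ−λ)t} = 0.2947·e^{−0.7353}
= 0.2947·0.479371 = 0.141249

Final: 0.141249


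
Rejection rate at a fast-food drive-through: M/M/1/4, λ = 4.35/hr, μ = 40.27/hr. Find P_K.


ρ = λ/μ = 4.35/40.27 = 0.1080
P_K = (1−ρ)ρ^K/(1−ρ^(K+1)) = (0.8920·0.0001362)/(1 − 0.00001471)
= 0.0001214/0.999985 = 0.0001214

Final: 0.0001214


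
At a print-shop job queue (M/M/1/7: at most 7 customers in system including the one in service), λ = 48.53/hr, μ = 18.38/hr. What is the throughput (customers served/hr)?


ρ = 2.6404; P_K = (1−ρ)ρ^7/(1−ρ^8) = 0.621528
λ_eff = λ(1 − P_K) = 48.53·(1 − 0.621528) = 48.53·0.378472 = 18.3672 /hr

Final: 18.3672 /hr


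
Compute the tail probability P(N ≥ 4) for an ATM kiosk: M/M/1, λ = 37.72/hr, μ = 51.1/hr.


ρ = 37.72/51.1 = 0.7382
P(N ≥ n) = ρ^n = 0.7382^4 = 0.296895

Final: 0.296895


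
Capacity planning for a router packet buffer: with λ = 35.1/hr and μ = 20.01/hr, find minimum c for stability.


Stability requires cμ > λ ⇔ c > λ/μ.
λ/μ = 35.1/20.01 = 1.7541
Minimum integer c = ⌊1.7541⌋ + 1 = 2
Check: 2·20.01 = 40.02 > 35.1, while 1·20.01 = 20.01 ≤ 35.1

Final: 2 servers


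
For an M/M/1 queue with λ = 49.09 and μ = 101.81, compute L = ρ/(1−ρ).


ρ = λ/μ = 49.09/101.81 = 0.4822
L = ρ/(1−ρ) = 0.4822/(1 − 0.4822) = 0.4822/0.5178 = 0.9311

Final: 0.9311


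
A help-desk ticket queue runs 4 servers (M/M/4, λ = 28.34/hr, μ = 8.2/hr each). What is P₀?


a = λ/μ = 28.34/8.2 = 3.4561; ρ = a/c = 0.8640
Σ_{k=0}^{3} a^k/k! (terms k=0..3) = 1.00000 + 3.45610 + 5.97231 + 6.88029 = 17.30869
Tail: a^4/(4!(1−ρ)) = 142.67372/(24·0.1360) = 43.71915
P₀ = 1/(17.30869 + 43.71915) = 1/61.02784 = 0.016386

Final: 0.016386


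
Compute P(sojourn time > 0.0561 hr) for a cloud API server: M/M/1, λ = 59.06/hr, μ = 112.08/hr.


W ~ Exponential(μ−λ) for M/M/1.
μ − λ = 112.08 − 59.06 = 53.0200
P(W > t) = e^{−(μ−λ)t} = e^{−2.9744} = 0.051077

Final: 0.051077


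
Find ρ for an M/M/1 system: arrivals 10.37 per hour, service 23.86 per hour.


ρ = λ/μ = 10.37/23.86 = 0.4346

Final: 0.4346


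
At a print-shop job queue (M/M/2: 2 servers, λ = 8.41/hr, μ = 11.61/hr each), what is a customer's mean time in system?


a = 0.7244; ρ = 0.3622; P₀ = 0.468226
Lq = P₀·a^c·ρ/(c!(1−ρ)²) = 0.10937
Wq = Lq/λ = 0.10937/8.41 = 0.01300 hr
W = Wq + 1/μ = 0.01300 + 0.08613 = 0.09914 hr

Final: 0.09914 hr


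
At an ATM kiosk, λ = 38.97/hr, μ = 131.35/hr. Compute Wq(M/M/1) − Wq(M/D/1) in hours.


ρ = 38.97/131.35 = 0.2967
Wq(M/M/1) = ρ/(μ−λ) = 0.2967/92.38 = 0.003212 hr
Wq(M/D/1) = ρ/(2(μ−λ)) = 0.001606 hr
Savings = 0.003212 − 0.001606 = 0.001606 hr

Final: 0.001606 hr


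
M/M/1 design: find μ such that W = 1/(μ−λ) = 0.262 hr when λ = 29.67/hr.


W = 1/(μ−λ) ⇒ μ − λ = 1/W = 1/0.262 = 3.8168
μ = λ + 1/W = 29.67 + 3.8168 = 33.4868 per hr

Final: 33.4868 /hr


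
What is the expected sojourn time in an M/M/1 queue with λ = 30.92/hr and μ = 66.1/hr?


W = 1/(μ−λ) = 1/(66.1 − 30.92) = 1/35.18 = 0.02843 hr

Final: 0.02843 hr


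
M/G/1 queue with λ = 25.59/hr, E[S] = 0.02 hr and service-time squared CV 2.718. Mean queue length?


ρ = λ·E[S] = 25.59·0.02 = 0.5118
Lq = ρ²(1+C_s²)/(2(1−ρ)) = 0.2619·(1+2.718)/(2·0.4882)
= 0.2619·3.7180/0.9764 = 0.99743

Final: 0.99743


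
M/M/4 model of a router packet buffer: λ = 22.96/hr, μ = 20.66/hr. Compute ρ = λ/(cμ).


ρ = λ/(cμ) = 22.96/(4·20.66) = 22.96/82.64 = 0.2778

Final: 0.2778


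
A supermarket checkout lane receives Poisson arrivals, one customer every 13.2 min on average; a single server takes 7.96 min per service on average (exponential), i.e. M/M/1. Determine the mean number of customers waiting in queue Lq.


λ = 60/13.2 = 4.5455 /hr
μ = 60/7.96 = 7.5377 /hr
ρ = λ/μ = 4.5455/7.5377 = 0.6030
Lq = ρ²/(1−ρ) = 0.3636/0.3970 = 0.9161

Final: 0.9161


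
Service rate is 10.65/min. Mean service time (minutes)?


Mean service time = 1/μ = 1/10.65 minute = 0.09390 minute
In minutes: 0.09390 × 1 = 0.09390 min

Final: 0.09390 min


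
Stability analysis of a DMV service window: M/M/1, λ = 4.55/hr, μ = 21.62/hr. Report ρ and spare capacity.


Total capacity cμ = 1·21.62 = 21.62/hr
ρ = λ/(cμ) = 4.55/21.62 = 0.2105
Stable ⇔ ρ < 1: YES
Spare capacity = cμ − λ = 21.62 − 4.55 = 17.07/hr

Final: ρ = 0.2105; stable; margin = 17.07/hr


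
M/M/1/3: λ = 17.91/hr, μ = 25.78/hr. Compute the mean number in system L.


ρ = 17.91/25.78 = 0.6947
L = ρ[1 − (K+1)ρ^K + Kρ^(K+1)] / [(1−ρ)(1−ρ^(K+1))]
Numerator: 0.6947·(1 − 4·0.335303 + 3·0.232944) = 0.248445
Denominator: (0.3053)·(0.767056) = 0.234163
L = 0.248445/0.234163 = 1.0610

Final: 1.0610


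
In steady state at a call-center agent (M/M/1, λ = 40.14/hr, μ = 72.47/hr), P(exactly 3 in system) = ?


ρ = 40.14/72.47 = 0.5539
P_n = (1−ρ)·ρ^n = (1 − 0.5539)·0.5539^3 = 0.4461·0.169925 = 0.075806

Final: 0.075806


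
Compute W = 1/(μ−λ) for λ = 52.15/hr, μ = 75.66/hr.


W = 1/(μ−λ) = 1/(75.66 − 52.15) = 1/23.51 = 0.04254 hr

Final: 0.04254 hr


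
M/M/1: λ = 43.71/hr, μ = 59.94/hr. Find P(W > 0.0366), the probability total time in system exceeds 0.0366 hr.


W ~ Exponential(μ−λ) for M/M/1.
μ − λ = 59.94 − 43.71 = 16.2300
P(W > t) = e^{−(μ−λ)t} = e^{−0.5940} = 0.552104

Final: 0.552104


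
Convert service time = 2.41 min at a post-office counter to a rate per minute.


μ = 1/(service time) in consistent units.
1 minute = 1 min, so μ = 1/2.41 = 0.4149 per minute

Final: 0.4149 /min


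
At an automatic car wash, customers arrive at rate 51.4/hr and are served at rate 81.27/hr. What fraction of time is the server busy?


ρ = λ/μ = 51.4/81.27 = 0.6325

Final: 0.6325


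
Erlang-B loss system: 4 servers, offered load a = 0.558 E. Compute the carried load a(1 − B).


B(4,0.558) = 0.002313 (Erlang-B)
Carried load = a(1 − B) = 0.558·(1 − 0.002313) = 0.558·0.997687 = 0.5567 E

Final: 0.5567 Erlangs


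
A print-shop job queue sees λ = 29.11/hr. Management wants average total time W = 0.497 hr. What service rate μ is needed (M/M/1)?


W = 1/(μ−λ) ⇒ μ − λ = 1/W = 1/0.497 = 2.0121
μ = λ + 1/W = 29.11 + 2.0121 = 31.1221 per hr

Final: 31.1221 /hr


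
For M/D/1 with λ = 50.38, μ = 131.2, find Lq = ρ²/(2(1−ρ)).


ρ = 50.38/131.2 = 0.3840
M/D/1: Lq = ρ²/(2(1−ρ)) = 0.1475/(2·0.6160) = 0.11968

Final: 0.11968


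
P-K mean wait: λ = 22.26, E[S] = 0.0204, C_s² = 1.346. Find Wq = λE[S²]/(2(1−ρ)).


ρ = λ·E[S] = 22.26·0.0204 = 0.4541
E[S²] = E[S]²(1+C_s²) = 0.0204²·(1+1.346) = 0.0009763
Wq = λ·E[S²]/(2(1−ρ)) = 22.26·0.0009763/(2·0.5459) = 0.01991 hr

Final: 0.01991 hr


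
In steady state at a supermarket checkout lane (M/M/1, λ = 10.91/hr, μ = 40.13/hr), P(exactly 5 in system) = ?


ρ = 10.91/40.13 = 0.2719
P_n = (1−ρ)·ρ^n = (1 − 0.2719)·0.2719^5 = 0.7281·0.001485 = 0.001081

Final: 0.001081


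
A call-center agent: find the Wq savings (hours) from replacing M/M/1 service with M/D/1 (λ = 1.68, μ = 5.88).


ρ = 1.68/5.88 = 0.2857
Wq(M/M/1) = ρ/(μ−λ) = 0.2857/4.20 = 0.06803 hr
Wq(M/D/1) = ρ/(2(μ−λ)) = 0.03401 hr
Savings = 0.06803 − 0.03401 = 0.03401 hr

Final: 0.03401 hr


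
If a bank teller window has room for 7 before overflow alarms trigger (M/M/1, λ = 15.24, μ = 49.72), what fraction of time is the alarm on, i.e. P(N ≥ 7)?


ρ = 15.24/49.72 = 0.3065
P(N ≥ n) = ρ^n = 0.3065^7 = 0.0002542

Final: 0.0002542


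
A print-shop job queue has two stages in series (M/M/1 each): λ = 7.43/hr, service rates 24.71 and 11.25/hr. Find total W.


Each node sees arrival rate λ = 7.43/hr (tandem ⇒ throughput preserved).
W₁ = 1/(μ₁−λ) = 1/(24.71−7.43) = 0.05787 hr
W₂ = 1/(μ₂−λ) = 1/(11.25−7.43) = 0.26178 hr
W_total = W₁ + W₂ = 0.05787 + 0.26178 = 0.31965 hr

Final: 0.31965 hr


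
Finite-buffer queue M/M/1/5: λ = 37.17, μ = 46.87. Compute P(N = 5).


ρ = λ/μ = 37.17/46.87 = 0.7930
P_K = (1−ρ)ρ^K/(1−ρ^(K+1)) = (0.2070·0.313681)/(1 − 0.248763)
= 0.064918/0.751237 = 0.086415

Final: 0.086415


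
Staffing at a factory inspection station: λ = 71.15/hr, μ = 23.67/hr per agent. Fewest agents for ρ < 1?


Stability requires cμ > λ ⇔ c > λ/μ.
λ/μ = 71.15/23.67 = 3.0059
Minimum integer c = ⌊3.0059⌋ + 1 = 4
Check: 4·23.67 = 94.68 > 71.15, while 3·23.67 = 71.01 ≤ 71.15

Final: 4 servers


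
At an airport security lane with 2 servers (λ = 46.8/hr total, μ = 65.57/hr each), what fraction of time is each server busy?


ρ = λ/(cμ) = 46.8/(2·65.57) = 46.8/131.14 = 0.3569

Final: 0.3569


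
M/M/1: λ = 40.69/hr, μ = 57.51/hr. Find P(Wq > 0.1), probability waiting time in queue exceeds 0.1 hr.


ρ = 40.69/57.51 = 0.7075
P(Wq > t) = ρ·e^{−(μ−λ)t} = 0.7075·e^{−1.6820}
= 0.7075·0.186002 = 0.131602

Final: 0.131602


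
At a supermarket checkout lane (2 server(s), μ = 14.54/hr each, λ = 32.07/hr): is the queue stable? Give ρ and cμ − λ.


Total capacity cμ = 2·14.54 = 29.08/hr
ρ = λ/(cμ) = 32.07/29.08 = 1.1028
Stable ⇔ ρ < 1: NO
Spare capacity = cμ − λ = 29.08 − 32.07 = -2.99/hr

Final: ρ = 1.1028; unstable; margin = -2.99/hr


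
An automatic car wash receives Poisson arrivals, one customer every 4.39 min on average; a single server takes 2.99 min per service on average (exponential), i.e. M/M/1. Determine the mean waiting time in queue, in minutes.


λ = 60/4.39 = 13.6674 /hr
μ = 60/2.99 = 20.0669 /hr
ρ = λ/μ = 13.6674/20.0669 = 0.6811
Wq = ρ/(μ−λ) = 0.6811/(20.0669−13.6674) = 0.10643 hr
In minutes: 0.10643·60 = 6.386 min

Final: 6.386 min


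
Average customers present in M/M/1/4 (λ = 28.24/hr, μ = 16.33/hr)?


ρ = 28.24/16.33 = 1.7293
L = ρ[1 − (K+1)ρ^K + Kρ^(K+1)] / [(1−ρ)(1−ρ^(K+1))]
Numerator: 1.7293·(1 − 5·8.943634 + 4·15.466518) = 31.383752
Denominator: (-0.7293)·(-14.466518) = 10.550902
L = 31.383752/10.550902 = 2.9745

Final: 2.9745


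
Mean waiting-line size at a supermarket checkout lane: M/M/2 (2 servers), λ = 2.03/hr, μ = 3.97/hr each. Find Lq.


a = λ/μ = 0.5113; ρ = a/2 = 0.2557
P₀ = 0.592778
Lq = P₀·a^c·ρ / (c!·(1−ρ)²) = 0.592778·0.26146·0.2557/(2·0.55403)
= 0.03576

Final: 0.03576


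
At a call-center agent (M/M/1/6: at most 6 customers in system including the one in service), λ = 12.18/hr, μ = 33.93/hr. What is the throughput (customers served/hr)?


ρ = 0.3590; P_K = (1−ρ)ρ^6/(1−ρ^7) = 0.001373
λ_eff = λ(1 − P_K) = 12.18·(1 − 0.001373) = 12.18·0.998627 = 12.1633 /hr

Final: 12.1633 /hr


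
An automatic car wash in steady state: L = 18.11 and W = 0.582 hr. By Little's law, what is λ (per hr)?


λ = L/W = 18.11/0.582 = 31.1168 /hr

Final: 31.1168 /hr


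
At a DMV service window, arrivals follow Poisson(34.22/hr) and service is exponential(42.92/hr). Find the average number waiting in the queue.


ρ = 34.22/42.92 = 0.7973
Lq = ρ²/(1−ρ) = 0.6357/0.2027 = 3.1360

Final: 3.1360


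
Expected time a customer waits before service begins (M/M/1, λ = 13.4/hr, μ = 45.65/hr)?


ρ = 13.4/45.65 = 0.2935
Wq = ρ/(μ−λ) = 0.2935/(45.65 − 13.4) = 0.2935/32.25 = 0.009102 hr

Final: 0.009102 hr


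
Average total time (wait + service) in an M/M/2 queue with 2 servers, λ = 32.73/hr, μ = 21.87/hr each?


a = 1.4966; ρ = 0.7483; P₀ = 0.143978
Lq = P₀·a^c·ρ/(c!(1−ρ)²) = 1.90419
Wq = Lq/λ = 1.90419/32.73 = 0.05818 hr
W = Wq + 1/μ = 0.05818 + 0.04572 = 0.10390 hr

Final: 0.10390 hr


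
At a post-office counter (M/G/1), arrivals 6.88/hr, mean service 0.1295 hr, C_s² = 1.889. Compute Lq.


ρ = λ·E[S] = 6.88·0.1295 = 0.8910
Lq = ρ²(1+C_s²)/(2(1−ρ)) = 0.7938·(1+1.889)/(2·0.1090)
= 0.7938·2.8890/0.2181 = 10.51594

Final: 10.51594


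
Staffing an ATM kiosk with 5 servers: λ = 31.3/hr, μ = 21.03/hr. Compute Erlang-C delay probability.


a = λ/μ = 1.4883; ρ = a/5 = 0.2977
P₀ = 0.225400 (from M/M/c formula)
C(c,a) = [a^c/(c!(1−ρ))]·P₀ = [7.30340/(120·0.7023)]·0.225400
= 0.08666·0.225400 = 0.019532

Final: 0.019532


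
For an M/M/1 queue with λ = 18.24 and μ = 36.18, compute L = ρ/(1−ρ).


ρ = λ/μ = 18.24/36.18 = 0.5041
L = ρ/(1−ρ) = 0.5041/(1 − 0.5041) = 0.5041/0.4959 = 1.0167

Final: 1.0167


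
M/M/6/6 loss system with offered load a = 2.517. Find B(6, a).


B(c,a) = (a^c/c!) / Σ_{k=0}^{c} a^k/k!
a^6/6! = 0.353156
Σ terms (k=0..6): 1.00000 + 2.51700 + 3.16764 + 2.65765 + 1.67233 + 0.84185 + 0.35316 = 12.209633
B = 0.353156/12.209633 = 0.028924

Final: 0.028924


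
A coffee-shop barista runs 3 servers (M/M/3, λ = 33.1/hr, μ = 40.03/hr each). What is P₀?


a = λ/μ = 33.1/40.03 = 0.8269; ρ = a/c = 0.2756
Σ_{k=0}^{2} a^k/k! (terms k=0..2) = 1.00000 + 0.82688 + 0.34187 = 2.16874
Tail: a^3/(3!(1−ρ)) = 0.56536/(6·0.7244) = 0.13008
P₀ = 1/(2.16874 + 0.13008) = 1/2.29883 = 0.435005

Final: 0.435005


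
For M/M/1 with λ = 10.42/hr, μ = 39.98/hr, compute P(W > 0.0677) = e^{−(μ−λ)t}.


W ~ Exponential(μ−λ) for M/M/1.
μ − λ = 39.98 − 10.42 = 29.5600
P(W > t) = e^{−(μ−λ)t} = e^{−2.0012} = 0.135171

Final: 0.135171


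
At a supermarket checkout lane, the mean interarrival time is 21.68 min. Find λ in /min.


λ = 1/(interarrival time) in consistent units.
1 minute = 1 min, so λ = 1/21.68 = 0.04613 per minute

Final: 0.04613 /min


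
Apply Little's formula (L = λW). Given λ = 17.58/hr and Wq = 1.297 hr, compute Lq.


Lq = λWq = 17.58·1.297 = 22.8013

Final: 22.8013


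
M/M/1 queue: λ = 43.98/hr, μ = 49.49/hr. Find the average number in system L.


ρ = λ/μ = 43.98/49.49 = 0.8887
L = ρ/(1−ρ) = 0.8887/(1 − 0.8887) = 0.8887/0.1113 = 7.9819

Final: 7.9819


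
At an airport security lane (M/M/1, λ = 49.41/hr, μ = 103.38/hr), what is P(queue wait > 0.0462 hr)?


ρ = 49.41/103.38 = 0.4779
P(Wq > t) = ρ·e^{−(μ−λ)t} = 0.4779·e^{−2.4934}
= 0.4779·0.082627 = 0.039491

Final: 0.039491


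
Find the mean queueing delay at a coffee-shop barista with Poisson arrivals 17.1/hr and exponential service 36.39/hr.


ρ = 17.1/36.39 = 0.4699
Wq = ρ/(μ−λ) = 0.4699/(36.39 − 17.1) = 0.4699/19.29 = 0.02436 hr

Final: 0.02436 hr


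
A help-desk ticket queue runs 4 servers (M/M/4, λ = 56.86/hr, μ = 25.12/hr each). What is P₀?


a = λ/μ = 56.86/25.12 = 2.2635; ρ = a/c = 0.5659
Σ_{k=0}^{3} a^k/k! (terms k=0..3) = 1.00000 + 2.26354 + 2.56180 + 1.93290 = 7.75824
Tail: a^4/(4!(1−ρ)) = 26.25118/(24·0.4341) = 2.51960
P₀ = 1/(7.75824 + 2.51960) = 1/10.27784 = 0.097297

Final: 0.097297


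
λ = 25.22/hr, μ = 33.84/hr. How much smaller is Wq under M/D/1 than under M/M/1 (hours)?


ρ = 25.22/33.84 = 0.7453
Wq(M/M/1) = ρ/(μ−λ) = 0.7453/8.62 = 0.08646 hr
Wq(M/D/1) = ρ/(2(μ−λ)) = 0.04323 hr
Savings = 0.08646 − 0.04323 = 0.04323 hr

Final: 0.04323 hr


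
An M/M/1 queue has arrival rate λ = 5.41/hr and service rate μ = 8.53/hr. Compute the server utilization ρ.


ρ = λ/μ = 5.41/8.53 = 0.6342

Final: 0.6342


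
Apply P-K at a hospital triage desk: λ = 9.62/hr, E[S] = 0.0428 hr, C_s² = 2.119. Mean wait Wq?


ρ = λ·E[S] = 9.62·0.0428 = 0.4117
E[S²] = E[S]²(1+C_s²) = 0.0428²·(1+2.119) = 0.005714
Wq = λ·E[S²]/(2(1−ρ)) = 9.62·0.005714/(2·0.5883) = 0.04672 hr

Final: 0.04672 hr


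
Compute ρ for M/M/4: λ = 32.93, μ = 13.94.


ρ = λ/(cμ) = 32.93/(4·13.94) = 32.93/55.76 = 0.5906

Final: 0.5906


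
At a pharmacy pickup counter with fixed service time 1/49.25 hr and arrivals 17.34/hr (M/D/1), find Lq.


ρ = 17.34/49.25 = 0.3521
M/D/1: Lq = ρ²/(2(1−ρ)) = 0.1240/(2·0.6479) = 0.09566

Final: 0.09566


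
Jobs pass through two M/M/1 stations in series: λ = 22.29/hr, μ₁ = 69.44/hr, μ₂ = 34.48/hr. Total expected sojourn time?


Each node sees arrival rate λ = 22.29/hr (tandem ⇒ throughput preserved).
W₁ = 1/(μ₁−λ) = 1/(69.44−22.29) = 0.02121 hr
W₂ = 1/(μ₂−λ) = 1/(34.48−22.29) = 0.08203 hr
W_total = W₁ + W₂ = 0.02121 + 0.08203 = 0.10324 hr

Final: 0.10324 hr


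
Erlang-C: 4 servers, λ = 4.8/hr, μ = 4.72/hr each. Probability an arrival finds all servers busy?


a = λ/μ = 1.0169; ρ = a/4 = 0.2542
P₀ = 0.361130 (from M/M/c formula)
C(c,a) = [a^c/(c!(1−ρ))]·P₀ = [1.06954/(24·0.7458)]·0.361130
= 0.05976·0.361130 = 0.021580

Final: 0.021580


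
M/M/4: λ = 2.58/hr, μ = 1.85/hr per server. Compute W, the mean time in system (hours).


a = 1.3946; ρ = 0.3486; P₀ = 0.246241
Lq = P₀·a^c·ρ/(c!(1−ρ)²) = 0.03189
Wq = Lq/λ = 0.03189/2.58 = 0.01236 hr
W = Wq + 1/μ = 0.01236 + 0.54054 = 0.55290 hr

Final: 0.55290 hr


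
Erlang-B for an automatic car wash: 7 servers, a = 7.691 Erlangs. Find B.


B(c,a) = (a^c/c!) / Σ_{k=0}^{c} a^k/k!
a^7/7! = 315.826919
Σ terms (k=0..7): 1.00000 + 7.69100 + 29.57574 + 75.82234 + 145.78740 + 224.25019 + 287.45136 + 315.82692 = 1087.404951
B = 315.826919/1087.404951 = 0.290441

Final: 0.290441


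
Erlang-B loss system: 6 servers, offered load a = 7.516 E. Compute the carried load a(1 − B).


B(6,7.516) = 0.362474 (Erlang-B)
Carried load = a(1 − B) = 7.516·(1 − 0.362474) = 7.516·0.637526 = 4.7916 E

Final: 4.7916 Erlangs


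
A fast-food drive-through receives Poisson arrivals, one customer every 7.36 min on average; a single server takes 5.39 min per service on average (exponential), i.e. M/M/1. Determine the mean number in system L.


λ = 60/7.36 = 8.1522 /hr
μ = 60/5.39 = 11.1317 /hr
ρ = λ/μ = 8.1522/11.1317 = 0.7323
L = ρ/(1−ρ) = 0.7323/0.2677 = 2.7360

Final: 2.7360


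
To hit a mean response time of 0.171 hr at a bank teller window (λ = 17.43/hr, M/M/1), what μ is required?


W = 1/(μ−λ) ⇒ μ − λ = 1/W = 1/0.171 = 5.8480
μ = λ + 1/W = 17.43 + 5.8480 = 23.2780 per hr

Final: 23.2780 /hr


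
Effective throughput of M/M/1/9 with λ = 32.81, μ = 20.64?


ρ = 1.5896; P_K = (1−ρ)ρ^9/(1−ρ^10) = 0.374559
λ_eff = λ(1 − P_K) = 32.81·(1 − 0.374559) = 32.81·0.625441 = 20.5207 /hr

Final: 20.5207 /hr


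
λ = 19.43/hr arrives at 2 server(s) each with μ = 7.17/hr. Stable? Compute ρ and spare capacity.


Total capacity cμ = 2·7.17 = 14.34/hr
ρ = λ/(cμ) = 19.43/14.34 = 1.3550
Stable ⇔ ρ < 1: NO
Spare capacity = cμ − λ = 14.34 − 19.43 = -5.09/hr

Final: ρ = 1.3550; unstable; margin = -5.09/hr


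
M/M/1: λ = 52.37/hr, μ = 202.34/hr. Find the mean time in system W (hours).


W = 1/(μ−λ) = 1/(202.34 − 52.37) = 1/149.97 = 0.006668 hr

Final: 0.006668 hr


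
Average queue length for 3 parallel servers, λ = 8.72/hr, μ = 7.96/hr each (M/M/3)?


a = λ/μ = 1.0955; ρ = a/3 = 0.3652
P₀ = 0.328877
Lq = P₀·a^c·ρ / (c!·(1−ρ)²) = 0.328877·1.31465·0.3652/(6·0.40302)
= 0.06529

Final: 0.06529


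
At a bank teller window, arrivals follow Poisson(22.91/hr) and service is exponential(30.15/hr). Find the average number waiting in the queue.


ρ = 22.91/30.15 = 0.7599
Lq = ρ²/(1−ρ) = 0.5774/0.2401 = 2.4045

Final: 2.4045


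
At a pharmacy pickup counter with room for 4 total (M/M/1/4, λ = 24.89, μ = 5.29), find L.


ρ = 24.89/5.29 = 4.7051
L = ρ[1 − (K+1)ρ^K + Kρ^(K+1)] / [(1−ρ)(1−ρ^(K+1))]
Numerator: 4.7051·(1 − 5·490.091193 + 4·2305.930018) = 31873.616940
Denominator: (-3.7051)·(-2304.930018) = 8540.005359
L = 31873.616940/8540.005359 = 3.7323

Final: 3.7323


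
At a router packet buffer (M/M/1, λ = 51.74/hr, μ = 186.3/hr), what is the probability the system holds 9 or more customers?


ρ = 51.74/186.3 = 0.2777
P(N ≥ n) = ρ^n = 0.2777^9 = 0.000009829

Final: 0.000009829


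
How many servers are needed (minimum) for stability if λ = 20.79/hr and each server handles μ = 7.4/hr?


Stability requires cμ > λ ⇔ c > λ/μ.
λ/μ = 20.79/7.4 = 2.8095
Minimum integer c = ⌊2.8095⌋ + 1 = 3
Check: 3·7.4 = 22.20 > 20.79, while 2·7.4 = 14.80 ≤ 20.79

Final: 3 servers


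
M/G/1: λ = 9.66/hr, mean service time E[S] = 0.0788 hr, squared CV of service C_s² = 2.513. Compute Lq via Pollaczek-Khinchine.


ρ = λ·E[S] = 9.66·0.0788 = 0.7612
Lq = ρ²(1+C_s²)/(2(1−ρ)) = 0.5794·(1+2.513)/(2·0.2388)
= 0.5794·3.5130/0.4776 = 4.26221

Final: 4.26221


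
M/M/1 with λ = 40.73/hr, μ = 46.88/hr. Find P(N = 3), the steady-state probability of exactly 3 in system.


ρ = 40.73/46.88 = 0.8688
P_n = (1−ρ)·ρ^n = (1 − 0.8688)·0.8688^3 = 0.1312·0.655814 = 0.086034

Final: 0.086034


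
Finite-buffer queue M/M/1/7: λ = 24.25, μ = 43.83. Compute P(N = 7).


ρ = λ/μ = 24.25/43.83 = 0.5533
P_K = (1−ρ)ρ^K/(1−ρ^(K+1)) = (0.4467·0.015870)/(1 − 0.008781)
= 0.007090/0.991219 = 0.007152

Final: 0.007152


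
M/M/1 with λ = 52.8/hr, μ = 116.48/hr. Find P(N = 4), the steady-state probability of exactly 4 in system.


ρ = 52.8/116.48 = 0.4533
P_n = (1−ρ)·ρ^n = (1 − 0.4533)·0.4533^4 = 0.5467·0.042221 = 0.023082

Final: 0.023082


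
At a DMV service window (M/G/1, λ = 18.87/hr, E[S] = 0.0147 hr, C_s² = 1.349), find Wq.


ρ = λ·E[S] = 18.87·0.0147 = 0.2774
E[S²] = E[S]²(1+C_s²) = 0.0147²·(1+1.349) = 0.0005076
Wq = λ·E[S²]/(2(1−ρ)) = 18.87·0.0005076/(2·0.7226) = 0.006628 hr

Final: 0.006628 hr


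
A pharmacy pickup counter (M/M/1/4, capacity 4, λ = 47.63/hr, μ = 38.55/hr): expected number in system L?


ρ = 47.63/38.55 = 1.2355
L = ρ[1 − (K+1)ρ^K + Kρ^(K+1)] / [(1−ρ)(1−ρ^(K+1))]
Numerator: 1.2355·(1 − 5·2.330370 + 4·2.879261) = 1.068982
Denominator: (-0.2355)·(-1.879261) = 0.442638
L = 1.068982/0.442638 = 2.4150

Final: 2.4150


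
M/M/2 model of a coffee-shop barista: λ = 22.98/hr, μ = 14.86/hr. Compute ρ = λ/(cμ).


ρ = λ/(cμ) = 22.98/(2·14.86) = 22.98/29.72 = 0.7732

Final: 0.7732


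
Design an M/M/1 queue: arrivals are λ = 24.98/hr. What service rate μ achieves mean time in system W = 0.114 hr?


W = 1/(μ−λ) ⇒ μ − λ = 1/W = 1/0.114 = 8.7719
μ = λ + 1/W = 24.98 + 8.7719 = 33.7519 per hr

Final: 33.7519 /hr


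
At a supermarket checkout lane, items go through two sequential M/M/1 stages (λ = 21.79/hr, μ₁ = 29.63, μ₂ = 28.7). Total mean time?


Each node sees arrival rate λ = 21.79/hr (tandem ⇒ throughput preserved).
W₁ = 1/(μ₁−λ) = 1/(29.63−21.79) = 0.12755 hr
W₂ = 1/(μ₂−λ) = 1/(28.7−21.79) = 0.14472 hr
W_total = W₁ + W₂ = 0.12755 + 0.14472 = 0.27227 hr

Final: 0.27227 hr


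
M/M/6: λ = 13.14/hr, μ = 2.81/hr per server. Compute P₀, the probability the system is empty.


a = λ/μ = 13.14/2.81 = 4.6762; ρ = a/c = 0.7794
Σ_{k=0}^{5} a^k/k! (terms k=0..5) = 1.00000 + 4.67616 + 10.93322 + 17.04182 + 19.92255 + 18.63219 = 72.20594
Tail: a^6/(6!(1−ρ)) = 10455.24639/(720·0.2206) = 65.81371
P₀ = 1/(72.20594 + 65.81371) = 1/138.01965 = 0.007245

Final: 0.007245


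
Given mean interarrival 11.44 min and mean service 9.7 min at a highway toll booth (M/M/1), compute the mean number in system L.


λ = 60/11.44 = 5.2448 /hr
μ = 60/9.7 = 6.1856 /hr
ρ = λ/μ = 5.2448/6.1856 = 0.8479
L = ρ/(1−ρ) = 0.8479/0.1521 = 5.5747

Final: 5.5747


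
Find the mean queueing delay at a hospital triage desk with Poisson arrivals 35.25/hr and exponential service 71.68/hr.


ρ = 35.25/71.68 = 0.4918
Wq = ρ/(μ−λ) = 0.4918/(71.68 − 35.25) = 0.4918/36.43 = 0.01350 hr

Final: 0.01350 hr


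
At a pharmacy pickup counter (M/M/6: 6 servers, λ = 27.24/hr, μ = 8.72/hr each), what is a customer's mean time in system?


a = 3.1239; ρ = 0.5206; P₀ = 0.043061
Lq = P₀·a^c·ρ/(c!(1−ρ)²) = 0.12593
Wq = Lq/λ = 0.12593/27.24 = 0.004623 hr
W = Wq + 1/μ = 0.004623 + 0.11468 = 0.11930 hr

Final: 0.11930 hr


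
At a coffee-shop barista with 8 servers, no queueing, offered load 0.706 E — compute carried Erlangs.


B(8,0.706) = 0.0000007556 (Erlang-B)
Carried load = a(1 − B) = 0.706·(1 − 0.0000007556) = 0.706·0.999999 = 0.7060 E

Final: 0.7060 Erlangs


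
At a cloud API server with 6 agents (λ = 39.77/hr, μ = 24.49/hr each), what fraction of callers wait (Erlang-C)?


a = λ/μ = 1.6239; ρ = a/6 = 0.2707
P₀ = 0.197042 (from M/M/c formula)
C(c,a) = [a^c/(c!(1−ρ))]·P₀ = [18.34006/(720·0.7293)]·0.197042
= 0.03492·0.197042 = 0.006882

Final: 0.006882


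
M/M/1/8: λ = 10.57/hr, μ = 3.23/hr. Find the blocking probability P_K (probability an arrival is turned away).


ρ = λ/μ = 10.57/3.23 = 3.2724
P_K = (1−ρ)ρ^K/(1−ρ^(K+1)) = (-2.2724·13151.634168)/(1 − 43038.010263)
= -29886.376096/-43037.010263 = 0.694434

Final: 0.694434


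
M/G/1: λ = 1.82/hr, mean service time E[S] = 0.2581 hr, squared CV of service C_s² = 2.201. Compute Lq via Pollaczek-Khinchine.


ρ = λ·E[S] = 1.82·0.2581 = 0.4697
Lq = ρ²(1+C_s²)/(2(1−ρ)) = 0.2207·(1+2.201)/(2·0.5303)
= 0.2207·3.2010/1.0605 = 0.66602

Final: 0.66602


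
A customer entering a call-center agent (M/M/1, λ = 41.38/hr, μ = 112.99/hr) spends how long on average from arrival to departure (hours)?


W = 1/(μ−λ) = 1/(112.99 − 41.38) = 1/71.61 = 0.01396 hr

Final: 0.01396 hr


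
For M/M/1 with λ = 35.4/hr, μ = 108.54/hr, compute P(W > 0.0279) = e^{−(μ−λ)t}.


W ~ Exponential(μ−λ) for M/M/1.
μ − λ = 108.54 − 35.4 = 73.1400
P(W > t) = e^{−(μ−λ)t} = e^{−2.0406} = 0.129950

Final: 0.129950


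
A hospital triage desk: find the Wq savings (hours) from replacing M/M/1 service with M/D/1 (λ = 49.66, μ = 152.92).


ρ = 49.66/152.92 = 0.3247
Wq(M/M/1) = ρ/(μ−λ) = 0.3247/103.26 = 0.003145 hr
Wq(M/D/1) = ρ/(2(μ−λ)) = 0.001572 hr
Savings = 0.003145 − 0.001572 = 0.001572 hr

Final: 0.001572 hr


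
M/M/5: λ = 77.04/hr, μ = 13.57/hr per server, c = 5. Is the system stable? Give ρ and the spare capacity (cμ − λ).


Total capacity cμ = 5·13.57 = 67.85/hr
ρ = λ/(cμ) = 77.04/67.85 = 1.1354
Stable ⇔ ρ < 1: NO
Spare capacity = cμ − λ = 67.85 − 77.04 = -9.19/hr

Final: ρ = 1.1354; unstable; margin = -9.19/hr


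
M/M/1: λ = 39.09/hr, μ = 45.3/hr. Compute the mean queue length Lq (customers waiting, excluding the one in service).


ρ = 39.09/45.3 = 0.8629
Lq = ρ²/(1−ρ) = 0.7446/0.1371 = 5.4318

Final: 5.4318


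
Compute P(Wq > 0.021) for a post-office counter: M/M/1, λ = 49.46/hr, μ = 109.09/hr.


ρ = 49.46/109.09 = 0.4534
P(Wq > t) = ρ·e^{−(μ−λ)t} = 0.4534·e^{−1.2522}
= 0.4534·0.285867 = 0.129608

Final: 0.129608


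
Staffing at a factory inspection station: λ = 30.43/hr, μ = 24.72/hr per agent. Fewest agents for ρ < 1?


Stability requires cμ > λ ⇔ c > λ/μ.
λ/μ = 30.43/24.72 = 1.2310
Minimum integer c = ⌊1.2310⌋ + 1 = 2
Check: 2·24.72 = 49.44 > 30.43, while 1·24.72 = 24.72 ≤ 30.43

Final: 2 servers


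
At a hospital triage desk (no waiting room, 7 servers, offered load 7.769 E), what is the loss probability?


B(c,a) = (a^c/c!) / Σ_{k=0}^{c} a^k/k!
a^7/7! = 338.941942
Σ terms (k=0..7): 1.00000 + 7.76900 + 30.17868 + 78.15272 + 151.79213 + 235.85461 + 305.39241 + 338.94194 = 1149.081482
B = 338.941942/1149.081482 = 0.294968

Final: 0.294968


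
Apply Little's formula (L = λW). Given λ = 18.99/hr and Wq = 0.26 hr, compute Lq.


Lq = λWq = 18.99·0.26 = 4.9374

Final: 4.9374


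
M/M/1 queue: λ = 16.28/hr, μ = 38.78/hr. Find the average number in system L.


ρ = λ/μ = 16.28/38.78 = 0.4198
L = ρ/(1−ρ) = 0.4198/(1 − 0.4198) = 0.4198/0.5802 = 0.7236

Final: 0.7236


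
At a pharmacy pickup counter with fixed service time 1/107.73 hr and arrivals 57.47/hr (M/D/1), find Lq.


ρ = 57.47/107.73 = 0.5335
M/D/1: Lq = ρ²/(2(1−ρ)) = 0.2846/(2·0.4665) = 0.30500

Final: 0.30500


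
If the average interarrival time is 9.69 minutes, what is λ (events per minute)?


λ = 1/(interarrival time) in consistent units.
1 minute = 1 min, so λ = 1/9.69 = 0.1032 per minute

Final: 0.1032 /min


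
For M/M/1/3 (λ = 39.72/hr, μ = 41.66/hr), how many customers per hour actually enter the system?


ρ = 0.9534; P_K = (1−ρ)ρ^3/(1−ρ^4) = 0.232412
λ_eff = λ(1 − P_K) = 39.72·(1 − 0.232412) = 39.72·0.767588 = 30.4886 /hr

Final: 30.4886 /hr


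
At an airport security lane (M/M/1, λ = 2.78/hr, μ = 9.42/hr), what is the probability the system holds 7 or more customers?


ρ = 2.78/9.42 = 0.2951
P(N ≥ n) = ρ^n = 0.2951^7 = 0.0001950

Final: 0.0001950


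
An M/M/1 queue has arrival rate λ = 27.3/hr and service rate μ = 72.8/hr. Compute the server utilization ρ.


ρ = λ/μ = 27.3/72.8 = 0.3750

Final: 0.3750


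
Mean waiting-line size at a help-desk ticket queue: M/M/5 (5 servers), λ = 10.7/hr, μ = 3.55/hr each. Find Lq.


a = λ/μ = 3.0141; ρ = a/5 = 0.6028
P₀ = 0.045918
Lq = P₀·a^c·ρ / (c!·(1−ρ)²) = 0.045918·248.75804·0.6028/(120·0.15775)
= 0.36373

Final: 0.36373
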